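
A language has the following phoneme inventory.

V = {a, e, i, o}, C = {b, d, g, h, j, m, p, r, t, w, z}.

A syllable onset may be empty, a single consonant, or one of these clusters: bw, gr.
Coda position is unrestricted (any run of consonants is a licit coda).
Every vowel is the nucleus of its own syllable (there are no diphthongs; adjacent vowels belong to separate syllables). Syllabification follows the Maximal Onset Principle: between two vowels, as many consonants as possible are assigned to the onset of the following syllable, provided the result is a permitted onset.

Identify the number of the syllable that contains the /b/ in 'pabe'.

2

Vowels present: a, e; each is a nucleus, giving 2 syllables.
/a…e/ gap (V1→V2): just /b/ — single C goes to the following onset.
Result: pa.be.
The /b/ is in the onset of syllable 2 (/be/).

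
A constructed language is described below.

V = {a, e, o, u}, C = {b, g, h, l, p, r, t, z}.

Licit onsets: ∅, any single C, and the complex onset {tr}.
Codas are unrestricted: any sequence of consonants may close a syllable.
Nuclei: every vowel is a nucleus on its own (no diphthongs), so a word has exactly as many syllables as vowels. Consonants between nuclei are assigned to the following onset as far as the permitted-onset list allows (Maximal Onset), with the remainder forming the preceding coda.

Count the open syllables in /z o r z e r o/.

2

Nuclei (vowels): o, e, o → 3 syllables.
σ1/σ2 boundary: /rz/ — longest licit onset from the right is /z/, leaving /r/ as coda.
σ2/σ3 boundary: /r/ → onset of the next syllable (single consonants are always licit onsets).
Syllabification: zor.ze.ro.
Classifying each syllable: /zor/ (closed), /ze/ (open), /ro/ (open).
Open syllables: 2.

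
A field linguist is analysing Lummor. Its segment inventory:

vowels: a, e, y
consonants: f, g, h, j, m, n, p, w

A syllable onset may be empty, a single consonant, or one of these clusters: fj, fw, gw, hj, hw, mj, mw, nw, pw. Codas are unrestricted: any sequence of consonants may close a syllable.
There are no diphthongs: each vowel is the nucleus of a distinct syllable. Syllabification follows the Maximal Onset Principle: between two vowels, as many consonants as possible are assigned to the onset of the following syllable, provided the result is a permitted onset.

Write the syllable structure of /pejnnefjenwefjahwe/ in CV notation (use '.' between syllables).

Vowels present: e, e, e, e, a, e; each is a nucleus, giving 6 syllables.
V1 /e/ – V2 /e/: cluster /jnn/ — the longest permitted-onset suffix is /n/; onset = /n/, preceding coda = /jn/.
V2 /e/ – V3 /e/: /fj/ — entire cluster is a permitted onset → onset /fj/, coda ∅.
V3 /e/ – V4 /e/: cluster /nw/ — /nw/ is itself a permitted onset, so the whole cluster goes right; preceding coda = ∅.
V4 /e/ – V5 /a/: /fj/ is a licit onset in full, so it all attaches to the next syllable.
V5 /a/ – V6 /e/: /hw/ — entire cluster is a permitted onset → onset /hw/, coda ∅.
So the parse is pejn.ne.fje.nwe.fja.hwe.
Mapping each syllable to C/V: /pejn/ → CVCC, /ne/ → CV, /fje/ → CCV, /nwe/ → CCV, /fja/ → CCV, /hwe/ → CCV.

CVCC.CV.CCV.CCV.CCV.CCV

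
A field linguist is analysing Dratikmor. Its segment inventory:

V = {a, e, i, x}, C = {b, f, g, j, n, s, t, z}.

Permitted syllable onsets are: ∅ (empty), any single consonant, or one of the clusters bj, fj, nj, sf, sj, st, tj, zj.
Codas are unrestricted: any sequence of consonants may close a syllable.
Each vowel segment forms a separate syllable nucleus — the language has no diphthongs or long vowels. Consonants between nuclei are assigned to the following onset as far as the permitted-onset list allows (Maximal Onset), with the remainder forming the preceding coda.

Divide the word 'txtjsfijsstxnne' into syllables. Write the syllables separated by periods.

txtj.sfijs.stxn.ne

Nuclei (vowels): x, i, x, e → 4 syllables.
V1 /x/ – V2 /i/: /tjsf/ splits as /tj/ + /sf/ (/sf/ is the longest suffix that is a licit onset).
V2 /i/ – V3 /x/: /jsst/ — longest licit onset from the right is /st/, leaving /js/ as coda.
V3 /x/ – V4 /e/: /nn/; trying suffixes from longest down, /n/ is the first permitted one, so coda /n/ | onset /n/.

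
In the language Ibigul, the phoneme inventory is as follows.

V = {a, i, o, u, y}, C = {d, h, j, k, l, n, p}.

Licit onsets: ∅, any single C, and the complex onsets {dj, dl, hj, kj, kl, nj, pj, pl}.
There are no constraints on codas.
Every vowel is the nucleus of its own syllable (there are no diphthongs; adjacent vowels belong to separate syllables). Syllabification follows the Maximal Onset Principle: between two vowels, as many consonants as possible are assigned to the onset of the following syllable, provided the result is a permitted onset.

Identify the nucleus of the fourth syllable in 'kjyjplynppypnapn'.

Vowels present: y, y, y, a; each is a nucleus, giving 4 syllables.
The fourth nucleus (vowel 4 from the left) is /a/.

a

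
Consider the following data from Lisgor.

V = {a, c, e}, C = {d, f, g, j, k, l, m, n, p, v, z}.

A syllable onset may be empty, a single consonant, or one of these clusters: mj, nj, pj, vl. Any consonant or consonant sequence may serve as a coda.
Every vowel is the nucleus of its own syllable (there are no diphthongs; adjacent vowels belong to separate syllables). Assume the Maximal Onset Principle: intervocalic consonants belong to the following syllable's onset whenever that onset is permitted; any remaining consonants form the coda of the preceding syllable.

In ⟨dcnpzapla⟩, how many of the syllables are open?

The vowels are c, a, a — 3 nuclei, so 3 syllables.
Between /c/ (V1) and /a/ (V2): /npz/ — longest licit onset from the right is /z/, leaving /np/ as coda.
Between /a/ (V2) and /a/ (V3): /pl/ splits as /p/ + /l/ (/l/ is the longest suffix that is a licit onset).
Syllabification: dcnp.zap.la.
Classifying each syllable: /dcnp/ (closed), /zap/ (closed), /la/ (open).
Open syllables: 1.

1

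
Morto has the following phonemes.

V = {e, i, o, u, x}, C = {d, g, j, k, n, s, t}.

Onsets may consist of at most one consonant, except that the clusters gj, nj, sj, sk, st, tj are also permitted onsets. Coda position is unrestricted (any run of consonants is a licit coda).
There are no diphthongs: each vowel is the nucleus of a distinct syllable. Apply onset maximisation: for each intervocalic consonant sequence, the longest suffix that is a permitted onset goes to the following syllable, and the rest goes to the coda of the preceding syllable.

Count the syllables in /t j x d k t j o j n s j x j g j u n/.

Vowels present: x, o, x, u; each is a nucleus, giving 4 syllables.

4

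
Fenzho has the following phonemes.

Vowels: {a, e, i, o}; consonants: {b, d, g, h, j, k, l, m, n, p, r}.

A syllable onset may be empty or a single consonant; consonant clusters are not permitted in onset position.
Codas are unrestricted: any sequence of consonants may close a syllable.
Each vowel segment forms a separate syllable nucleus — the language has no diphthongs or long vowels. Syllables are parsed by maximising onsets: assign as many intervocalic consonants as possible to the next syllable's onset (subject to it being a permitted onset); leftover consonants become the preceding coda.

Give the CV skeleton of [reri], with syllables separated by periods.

Nuclei (vowels): e, i → 2 syllables.
/e…i/ gap (V1→V2): /r/ → onset of the next syllable (single consonants are always licit onsets).
Putting it together: re.ri.
Mapping each syllable to C/V: /re/ → CV, /ri/ → CV.

CV.CV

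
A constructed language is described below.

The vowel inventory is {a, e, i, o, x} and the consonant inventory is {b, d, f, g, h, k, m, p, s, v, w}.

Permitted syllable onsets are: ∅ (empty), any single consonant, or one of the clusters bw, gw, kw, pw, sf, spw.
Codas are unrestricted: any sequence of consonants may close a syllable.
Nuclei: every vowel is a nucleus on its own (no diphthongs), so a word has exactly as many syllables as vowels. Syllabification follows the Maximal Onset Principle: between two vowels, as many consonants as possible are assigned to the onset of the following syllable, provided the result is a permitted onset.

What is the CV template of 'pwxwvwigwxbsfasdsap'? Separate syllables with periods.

The vowels are x, i, x, a, a — 5 nuclei, so 5 syllables.
Between /x/ (V1) and /i/ (V2): cluster /wvw/ — the longest permitted-onset suffix is /w/; onset = /w/, preceding coda = /wv/.
Between /i/ (V2) and /x/ (V3): /gw/ is a licit onset in full, so it all attaches to the next syllable.
Between /x/ (V3) and /a/ (V4): /bsf/ — longest licit onset from the right is /sf/, leaving /b/ as coda.
Between /a/ (V4) and /a/ (V5): /sds/ — longest licit onset from the right is /s/, leaving /sd/ as coda.
Syllabification: pwxwv.wi.gwxb.sfasd.sap.
Mapping each syllable to C/V: /pwxwv/ → CCVCC, /wi/ → CV, /gwxb/ → CCVC, /sfasd/ → CCVCC, /sap/ → CVC.

CCVCC.CV.CCVC.CCVCC.CVC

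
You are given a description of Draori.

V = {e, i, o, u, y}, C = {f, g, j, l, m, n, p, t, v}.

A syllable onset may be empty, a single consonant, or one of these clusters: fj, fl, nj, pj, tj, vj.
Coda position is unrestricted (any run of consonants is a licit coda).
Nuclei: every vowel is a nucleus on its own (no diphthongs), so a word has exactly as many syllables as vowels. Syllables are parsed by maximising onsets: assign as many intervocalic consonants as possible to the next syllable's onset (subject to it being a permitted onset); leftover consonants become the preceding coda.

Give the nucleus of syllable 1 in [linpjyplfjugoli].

The vowels are i, y, u, o, i — 5 nuclei, so 5 syllables.
The first nucleus (vowel 1 from the left) is /i/.

i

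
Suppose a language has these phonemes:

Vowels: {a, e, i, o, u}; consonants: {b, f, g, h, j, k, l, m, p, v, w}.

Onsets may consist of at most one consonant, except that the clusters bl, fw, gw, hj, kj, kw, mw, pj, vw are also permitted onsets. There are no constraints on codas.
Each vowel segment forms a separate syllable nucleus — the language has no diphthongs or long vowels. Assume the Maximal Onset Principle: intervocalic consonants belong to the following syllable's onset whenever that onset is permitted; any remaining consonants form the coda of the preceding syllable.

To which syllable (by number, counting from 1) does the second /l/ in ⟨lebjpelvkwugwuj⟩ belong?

2

Nuclei (vowels): e, e, u, u → 4 syllables.
V1 /e/ – V2 /e/: /bjp/ — longest licit onset from the right is /p/, leaving /bj/ as coda.
V2 /e/ – V3 /u/: cluster /lvkw/ — the longest permitted-onset suffix is /kw/; onset = /kw/, preceding coda = /lv/.
V3 /u/ – V4 /u/: cluster /gw/ — /gw/ is itself a permitted onset, so the whole cluster goes right; preceding coda = ∅.
So the parse is lebj.pelv.kwu.gwuj.
The second /l/ is in the coda of syllable 2 (/pelv/).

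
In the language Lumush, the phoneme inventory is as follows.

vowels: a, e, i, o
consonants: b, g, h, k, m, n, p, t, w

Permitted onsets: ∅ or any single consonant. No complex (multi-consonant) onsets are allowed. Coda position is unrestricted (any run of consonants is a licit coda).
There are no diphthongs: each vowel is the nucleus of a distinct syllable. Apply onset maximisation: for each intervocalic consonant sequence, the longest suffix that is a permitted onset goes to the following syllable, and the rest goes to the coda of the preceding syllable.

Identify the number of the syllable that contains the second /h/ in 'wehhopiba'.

2

The vowels are e, o, i, a — 4 nuclei, so 4 syllables.
V1 /e/ – V2 /o/: /hh/; trying suffixes from longest down, /h/ is the first permitted one, so coda /h/ | onset /h/.
V2 /o/ – V3 /i/: /p/ is a single consonant, so it becomes the next onset.
V3 /i/ – V4 /a/: /b/ → onset of the next syllable (single consonants are always licit onsets).
Syllabification: weh.ho.pi.ba.
The second /h/ is in the onset of syllable 2 (/ho/).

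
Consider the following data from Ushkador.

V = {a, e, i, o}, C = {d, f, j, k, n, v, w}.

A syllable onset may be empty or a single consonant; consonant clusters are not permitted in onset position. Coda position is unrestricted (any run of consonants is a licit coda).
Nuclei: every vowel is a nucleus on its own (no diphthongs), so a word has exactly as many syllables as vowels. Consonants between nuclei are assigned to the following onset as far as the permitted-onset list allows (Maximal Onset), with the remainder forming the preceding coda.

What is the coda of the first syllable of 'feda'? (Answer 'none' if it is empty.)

none

Nuclei (vowels): e, a → 2 syllables.
/e…a/ gap (V1→V2): just /d/ — single C goes to the following onset.
Syllabification: fe.da.
Syllable 1 is /fe/: onset /f/, nucleus /e/, coda ∅.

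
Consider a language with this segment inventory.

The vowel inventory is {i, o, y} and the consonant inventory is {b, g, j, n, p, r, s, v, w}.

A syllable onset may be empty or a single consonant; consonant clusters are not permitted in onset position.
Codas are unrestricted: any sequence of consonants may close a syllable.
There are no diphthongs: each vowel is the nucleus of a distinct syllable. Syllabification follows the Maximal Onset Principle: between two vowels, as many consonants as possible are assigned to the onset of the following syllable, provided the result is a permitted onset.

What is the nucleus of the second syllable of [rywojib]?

o

Vowels present: y, o, i; each is a nucleus, giving 3 syllables.
The second nucleus (vowel 2 from the left) is /o/.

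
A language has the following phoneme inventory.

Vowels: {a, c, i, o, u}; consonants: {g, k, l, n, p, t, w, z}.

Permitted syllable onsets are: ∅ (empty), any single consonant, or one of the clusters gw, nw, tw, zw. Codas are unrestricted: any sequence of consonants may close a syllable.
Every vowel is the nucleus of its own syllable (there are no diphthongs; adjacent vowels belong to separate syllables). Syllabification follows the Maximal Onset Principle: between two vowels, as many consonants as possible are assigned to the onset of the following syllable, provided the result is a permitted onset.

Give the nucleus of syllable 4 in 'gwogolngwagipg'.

i

Vowels present: o, o, a, i; each is a nucleus, giving 4 syllables.
The fourth nucleus (vowel 4 from the left) is /i/.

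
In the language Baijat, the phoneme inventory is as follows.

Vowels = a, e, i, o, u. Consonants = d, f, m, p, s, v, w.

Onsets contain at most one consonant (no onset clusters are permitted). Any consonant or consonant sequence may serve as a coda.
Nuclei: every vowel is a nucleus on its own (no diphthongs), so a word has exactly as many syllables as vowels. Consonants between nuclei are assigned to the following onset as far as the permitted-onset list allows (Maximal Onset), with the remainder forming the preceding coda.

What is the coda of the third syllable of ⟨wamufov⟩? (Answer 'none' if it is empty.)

Vowels present: a, u, o; each is a nucleus, giving 3 syllables.
/a…u/ gap (V1→V2): just /m/ — single C goes to the following onset.
/u…o/ gap (V2→V3): /f/ → onset of the next syllable (single consonants are always licit onsets).
Syllabification: wa.mu.fov.
Syllable 3 is /fov/: onset /f/, nucleus /o/, coda /v/.

v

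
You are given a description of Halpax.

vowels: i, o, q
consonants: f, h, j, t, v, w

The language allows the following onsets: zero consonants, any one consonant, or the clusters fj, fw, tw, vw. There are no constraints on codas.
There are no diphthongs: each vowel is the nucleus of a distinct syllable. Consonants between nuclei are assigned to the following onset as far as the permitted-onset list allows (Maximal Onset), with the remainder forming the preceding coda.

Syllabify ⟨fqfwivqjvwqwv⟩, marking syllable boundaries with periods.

Nuclei (vowels): q, i, q, q → 4 syllables.
Between /q/ (V1) and /i/ (V2): /fw/ — entire cluster is a permitted onset → onset /fw/, coda ∅.
Between /i/ (V2) and /q/ (V3): just /v/ — single C goes to the following onset.
Between /q/ (V3) and /q/ (V4): /jvw/ — longest licit onset from the right is /vw/, leaving /j/ as coda.

fq.fwi.vqj.vwqwv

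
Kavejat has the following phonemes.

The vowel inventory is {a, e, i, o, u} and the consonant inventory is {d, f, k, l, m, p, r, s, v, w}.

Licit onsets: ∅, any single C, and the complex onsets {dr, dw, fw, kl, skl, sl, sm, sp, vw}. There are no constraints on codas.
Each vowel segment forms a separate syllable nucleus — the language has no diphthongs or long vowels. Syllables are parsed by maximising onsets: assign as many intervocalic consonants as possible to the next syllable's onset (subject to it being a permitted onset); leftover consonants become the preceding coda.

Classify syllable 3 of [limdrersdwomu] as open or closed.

open

The vowels are i, e, o, u — 4 nuclei, so 4 syllables.
Between /i/ (V1) and /e/ (V2): /mdr/ splits as /m/ + /dr/ (/dr/ is the longest suffix that is a licit onset).
Between /e/ (V2) and /o/ (V3): cluster /rsdw/ — the longest permitted-onset suffix is /dw/; onset = /dw/, preceding coda = /rs/.
Between /o/ (V3) and /u/ (V4): just /m/ — single C goes to the following onset.
Syllabification: lim.drers.dwo.mu.
Syllable 3 is /dwo/; it ends in its nucleus with no coda, so it is open.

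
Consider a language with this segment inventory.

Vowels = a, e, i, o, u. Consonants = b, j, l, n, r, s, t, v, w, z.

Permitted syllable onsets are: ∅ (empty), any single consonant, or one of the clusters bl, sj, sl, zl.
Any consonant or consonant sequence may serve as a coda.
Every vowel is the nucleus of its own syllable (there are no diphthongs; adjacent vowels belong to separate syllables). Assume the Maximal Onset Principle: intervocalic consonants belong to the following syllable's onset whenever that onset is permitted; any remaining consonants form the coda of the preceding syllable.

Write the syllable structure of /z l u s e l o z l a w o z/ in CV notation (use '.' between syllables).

CCV.CV.CV.CCV.CVC

The vowels are u, e, o, a, o — 5 nuclei, so 5 syllables.
σ1/σ2 boundary: /s/ is a single consonant, so it becomes the next onset.
σ2/σ3 boundary: just /l/ — single C goes to the following onset.
σ3/σ4 boundary: cluster /zl/ — /zl/ is itself a permitted onset, so the whole cluster goes right; preceding coda = ∅.
σ4/σ5 boundary: /w/ → onset of the next syllable (single consonants are always licit onsets).
Result: zlu.se.lo.zla.woz.
Mapping each syllable to C/V: /zlu/ → CCV, /se/ → CV, /lo/ → CV, /zla/ → CCV, /woz/ → CVC.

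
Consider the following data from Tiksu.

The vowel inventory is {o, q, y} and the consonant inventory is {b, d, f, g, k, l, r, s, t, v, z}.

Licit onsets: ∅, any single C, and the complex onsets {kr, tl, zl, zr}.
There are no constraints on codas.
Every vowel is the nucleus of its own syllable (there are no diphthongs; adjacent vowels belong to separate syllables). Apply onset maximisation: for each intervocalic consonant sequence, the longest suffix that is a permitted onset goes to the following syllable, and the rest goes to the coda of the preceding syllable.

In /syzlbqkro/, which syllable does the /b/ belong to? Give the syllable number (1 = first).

Nuclei (vowels): y, q, o → 3 syllables.
Between /y/ (V1) and /q/ (V2): /zlb/; trying suffixes from longest down, /b/ is the first permitted one, so coda /zl/ | onset /b/.
Between /q/ (V2) and /o/ (V3): /kr/ is a licit onset in full, so it all attaches to the next syllable.
So the parse is syzl.bq.kro.
The /b/ is in the onset of syllable 2 (/bq/).

2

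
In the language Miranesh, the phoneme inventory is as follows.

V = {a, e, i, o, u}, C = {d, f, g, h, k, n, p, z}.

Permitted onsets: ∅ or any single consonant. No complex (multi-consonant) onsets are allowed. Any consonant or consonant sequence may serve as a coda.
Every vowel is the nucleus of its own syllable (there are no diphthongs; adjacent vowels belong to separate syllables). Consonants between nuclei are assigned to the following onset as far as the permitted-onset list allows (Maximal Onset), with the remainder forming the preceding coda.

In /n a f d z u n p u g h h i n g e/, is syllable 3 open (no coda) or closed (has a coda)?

closed

Nuclei (vowels): a, u, u, i, e → 5 syllables.
Between /a/ (V1) and /u/ (V2): /fdz/ — longest licit onset from the right is /z/, leaving /fd/ as coda.
Between /u/ (V2) and /u/ (V3): /np/ — longest licit onset from the right is /p/, leaving /n/ as coda.
Between /u/ (V3) and /i/ (V4): /ghh/ — longest licit onset from the right is /h/, leaving /gh/ as coda.
Between /i/ (V4) and /e/ (V5): /ng/; trying suffixes from longest down, /g/ is the first permitted one, so coda /n/ | onset /g/.
Syllabification: nafd.zun.pugh.hin.ge.
Syllable 3 is /pugh/ with coda /gh/, so it is closed.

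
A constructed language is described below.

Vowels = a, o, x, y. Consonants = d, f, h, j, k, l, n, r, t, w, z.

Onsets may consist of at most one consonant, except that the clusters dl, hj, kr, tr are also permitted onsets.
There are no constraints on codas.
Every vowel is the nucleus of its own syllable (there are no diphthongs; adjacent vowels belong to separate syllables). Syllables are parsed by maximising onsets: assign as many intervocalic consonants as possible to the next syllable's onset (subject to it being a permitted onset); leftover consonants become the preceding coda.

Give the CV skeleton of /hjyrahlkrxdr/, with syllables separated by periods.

CCV.CVCC.CCVCC

Vowels present: y, a, x; each is a nucleus, giving 3 syllables.
/y…a/ gap (V1→V2): just /r/ — single C goes to the following onset.
/a…x/ gap (V2→V3): /hlkr/ splits as /hl/ + /kr/ (/kr/ is the longest suffix that is a licit onset).
So the parse is hjy.rahl.krxdr.
Mapping each syllable to C/V: /hjy/ → CCV, /rahl/ → CVCC, /krxdr/ → CCVCC.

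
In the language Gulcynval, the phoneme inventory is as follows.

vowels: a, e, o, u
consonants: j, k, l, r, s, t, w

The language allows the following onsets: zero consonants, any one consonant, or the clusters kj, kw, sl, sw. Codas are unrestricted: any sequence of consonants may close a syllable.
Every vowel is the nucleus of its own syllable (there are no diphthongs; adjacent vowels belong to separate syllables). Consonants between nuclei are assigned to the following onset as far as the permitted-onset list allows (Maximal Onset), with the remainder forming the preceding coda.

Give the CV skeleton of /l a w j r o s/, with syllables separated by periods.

CVCC.CVC

The vowels are a, o — 2 nuclei, so 2 syllables.
/a…o/ gap (V1→V2): cluster /wjr/ — the longest permitted-onset suffix is /r/; onset = /r/, preceding coda = /wj/.
So the parse is lawj.ros.
Mapping each syllable to C/V: /lawj/ → CVCC, /ros/ → CVC.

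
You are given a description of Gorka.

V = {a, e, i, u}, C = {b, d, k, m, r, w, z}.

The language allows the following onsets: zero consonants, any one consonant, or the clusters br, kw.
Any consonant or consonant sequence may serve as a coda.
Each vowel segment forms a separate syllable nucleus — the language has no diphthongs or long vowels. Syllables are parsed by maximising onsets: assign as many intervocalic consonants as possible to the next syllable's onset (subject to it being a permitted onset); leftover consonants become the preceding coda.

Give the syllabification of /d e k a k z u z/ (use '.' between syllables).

de.kak.zuz

The vowels are e, a, u — 3 nuclei, so 3 syllables.
V1 /e/ – V2 /a/: /k/ → onset of the next syllable (single consonants are always licit onsets).
V2 /a/ – V3 /u/: /kz/ splits as /k/ + /z/ (/z/ is the longest suffix that is a licit onset).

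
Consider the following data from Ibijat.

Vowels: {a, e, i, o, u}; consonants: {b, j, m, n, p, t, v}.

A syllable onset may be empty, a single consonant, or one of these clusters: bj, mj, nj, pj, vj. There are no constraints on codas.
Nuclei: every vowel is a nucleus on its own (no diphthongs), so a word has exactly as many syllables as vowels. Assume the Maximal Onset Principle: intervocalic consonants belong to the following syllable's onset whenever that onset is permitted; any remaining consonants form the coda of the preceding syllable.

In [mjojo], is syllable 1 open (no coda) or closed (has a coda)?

open

Vowels present: o, o; each is a nucleus, giving 2 syllables.
Between /o/ (V1) and /o/ (V2): /j/ → onset of the next syllable (single consonants are always licit onsets).
Result: mjo.jo.
Syllable 1 is /mjo/; it ends in its nucleus with no coda, so it is open.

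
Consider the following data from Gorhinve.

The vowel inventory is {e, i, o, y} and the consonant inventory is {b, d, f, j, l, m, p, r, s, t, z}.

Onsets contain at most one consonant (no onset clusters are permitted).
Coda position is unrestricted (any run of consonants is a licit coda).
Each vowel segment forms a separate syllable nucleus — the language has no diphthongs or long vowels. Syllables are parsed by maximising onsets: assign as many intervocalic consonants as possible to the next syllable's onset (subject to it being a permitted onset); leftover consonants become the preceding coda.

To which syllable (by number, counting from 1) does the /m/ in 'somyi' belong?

Nuclei (vowels): o, y, i → 3 syllables.
/o…y/ gap (V1→V2): just /m/ — single C goes to the following onset.
/y…i/ gap (V2→V3): hiatus — the boundary sits between the two vowels.
Result: so.my.i.
The /m/ is in the onset of syllable 2 (/my/).

2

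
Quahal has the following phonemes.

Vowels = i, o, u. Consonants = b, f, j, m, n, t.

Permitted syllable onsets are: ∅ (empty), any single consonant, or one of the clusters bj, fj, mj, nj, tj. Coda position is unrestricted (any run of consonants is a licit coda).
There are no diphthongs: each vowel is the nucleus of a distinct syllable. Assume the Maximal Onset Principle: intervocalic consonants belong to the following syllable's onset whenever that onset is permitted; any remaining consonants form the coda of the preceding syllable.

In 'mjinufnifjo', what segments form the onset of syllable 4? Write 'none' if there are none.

The vowels are i, u, i, o — 4 nuclei, so 4 syllables.
Between /i/ (V1) and /u/ (V2): just /n/ — single C goes to the following onset.
Between /u/ (V2) and /i/ (V3): /fn/; trying suffixes from longest down, /n/ is the first permitted one, so coda /f/ | onset /n/.
Between /i/ (V3) and /o/ (V4): /fj/ — entire cluster is a permitted onset → onset /fj/, coda ∅.
So the parse is mji.nuf.ni.fjo.
Syllable 4 is /fjo/: onset /fj/, nucleus /o/, coda ∅.

fj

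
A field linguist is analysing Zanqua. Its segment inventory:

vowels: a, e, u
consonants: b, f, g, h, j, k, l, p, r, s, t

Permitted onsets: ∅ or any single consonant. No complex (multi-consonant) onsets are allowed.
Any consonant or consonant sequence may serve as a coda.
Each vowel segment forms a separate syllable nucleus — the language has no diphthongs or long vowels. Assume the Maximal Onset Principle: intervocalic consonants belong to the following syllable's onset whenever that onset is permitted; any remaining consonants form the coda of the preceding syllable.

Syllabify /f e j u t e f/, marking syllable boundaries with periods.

Vowels present: e, u, e; each is a nucleus, giving 3 syllables.
σ1/σ2 boundary: /j/ → onset of the next syllable (single consonants are always licit onsets).
σ2/σ3 boundary: just /t/ — single C goes to the following onset.

fe.ju.tef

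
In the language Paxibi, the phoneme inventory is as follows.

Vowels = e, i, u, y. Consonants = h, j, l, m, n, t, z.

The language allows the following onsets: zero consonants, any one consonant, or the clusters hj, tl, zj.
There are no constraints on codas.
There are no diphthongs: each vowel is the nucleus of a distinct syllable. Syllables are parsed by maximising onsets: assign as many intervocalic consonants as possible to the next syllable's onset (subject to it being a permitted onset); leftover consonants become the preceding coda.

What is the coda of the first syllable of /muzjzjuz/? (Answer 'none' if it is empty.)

The vowels are u, u — 2 nuclei, so 2 syllables.
σ1/σ2 boundary: cluster /zjzj/ — the longest permitted-onset suffix is /zj/; onset = /zj/, preceding coda = /zj/.
Result: muzj.zjuz.
Syllable 1 is /muzj/: onset /m/, nucleus /u/, coda /zj/.

zj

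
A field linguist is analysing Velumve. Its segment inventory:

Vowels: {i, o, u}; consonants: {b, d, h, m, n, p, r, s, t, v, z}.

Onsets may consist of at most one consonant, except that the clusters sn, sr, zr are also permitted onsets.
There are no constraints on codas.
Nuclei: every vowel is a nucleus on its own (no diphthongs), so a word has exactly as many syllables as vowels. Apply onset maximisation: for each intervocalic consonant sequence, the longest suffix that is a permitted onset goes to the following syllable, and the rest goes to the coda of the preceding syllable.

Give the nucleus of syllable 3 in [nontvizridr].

Nuclei (vowels): o, i, i → 3 syllables.
The third nucleus (vowel 3 from the left) is /i/.

i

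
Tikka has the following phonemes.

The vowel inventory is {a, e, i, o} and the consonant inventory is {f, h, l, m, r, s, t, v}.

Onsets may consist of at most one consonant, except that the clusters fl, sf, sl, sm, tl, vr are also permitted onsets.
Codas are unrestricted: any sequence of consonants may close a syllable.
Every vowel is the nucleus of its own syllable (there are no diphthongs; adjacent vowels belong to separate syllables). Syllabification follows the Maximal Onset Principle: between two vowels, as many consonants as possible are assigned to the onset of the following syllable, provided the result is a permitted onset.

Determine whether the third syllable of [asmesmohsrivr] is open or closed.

Vowels present: a, e, o, i; each is a nucleus, giving 4 syllables.
V1 /a/ – V2 /e/: cluster /sm/ — /sm/ is itself a permitted onset, so the whole cluster goes right; preceding coda = ∅.
V2 /e/ – V3 /o/: /sm/ — entire cluster is a permitted onset → onset /sm/, coda ∅.
V3 /o/ – V4 /i/: /hsr/ splits as /hs/ + /r/ (/r/ is the longest suffix that is a licit onset).
Syllabification: a.sme.smohs.rivr.
Syllable 3 is /smohs/ with coda /hs/, so it is closed.

closed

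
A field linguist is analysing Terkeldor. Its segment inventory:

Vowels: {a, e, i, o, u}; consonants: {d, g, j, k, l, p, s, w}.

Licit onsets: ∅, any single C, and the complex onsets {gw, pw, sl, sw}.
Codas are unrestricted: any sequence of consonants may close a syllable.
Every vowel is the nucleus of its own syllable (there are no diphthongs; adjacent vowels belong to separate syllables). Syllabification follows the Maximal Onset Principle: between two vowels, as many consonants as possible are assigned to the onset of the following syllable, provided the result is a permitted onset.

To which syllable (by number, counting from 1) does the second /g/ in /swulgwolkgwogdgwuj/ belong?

Nuclei (vowels): u, o, o, u → 4 syllables.
/u…o/ gap (V1→V2): /lgw/; trying suffixes from longest down, /gw/ is the first permitted one, so coda /l/ | onset /gw/.
/o…o/ gap (V2→V3): /lkgw/; trying suffixes from longest down, /gw/ is the first permitted one, so coda /lk/ | onset /gw/.
/o…u/ gap (V3→V4): /gdgw/; trying suffixes from longest down, /gw/ is the first permitted one, so coda /gd/ | onset /gw/.
Result: swul.gwolk.gwogd.gwuj.
The second /g/ is in the onset of syllable 3 (/gwogd/).

3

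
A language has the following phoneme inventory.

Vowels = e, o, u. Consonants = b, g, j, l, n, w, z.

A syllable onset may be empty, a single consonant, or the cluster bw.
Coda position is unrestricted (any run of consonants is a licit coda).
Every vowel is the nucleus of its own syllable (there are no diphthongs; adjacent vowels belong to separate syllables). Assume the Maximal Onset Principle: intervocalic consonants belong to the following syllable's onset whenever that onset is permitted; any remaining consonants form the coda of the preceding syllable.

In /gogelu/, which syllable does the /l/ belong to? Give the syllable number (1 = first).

The vowels are o, e, u — 3 nuclei, so 3 syllables.
V1 /o/ – V2 /e/: /g/ → onset of the next syllable (single consonants are always licit onsets).
V2 /e/ – V3 /u/: just /l/ — single C goes to the following onset.
Putting it together: go.ge.lu.
The /l/ is in the onset of syllable 3 (/lu/).

3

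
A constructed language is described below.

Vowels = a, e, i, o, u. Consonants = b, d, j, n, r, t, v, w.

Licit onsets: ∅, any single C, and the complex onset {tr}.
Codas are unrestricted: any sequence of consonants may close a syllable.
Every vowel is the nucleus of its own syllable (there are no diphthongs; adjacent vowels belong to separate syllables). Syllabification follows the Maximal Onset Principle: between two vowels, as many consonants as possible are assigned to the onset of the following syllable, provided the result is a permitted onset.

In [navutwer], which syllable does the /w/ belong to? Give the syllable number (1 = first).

3

Vowels present: a, u, e; each is a nucleus, giving 3 syllables.
/a…u/ gap (V1→V2): just /v/ — single C goes to the following onset.
/u…e/ gap (V2→V3): /tw/ — longest licit onset from the right is /w/, leaving /t/ as coda.
Result: na.vut.wer.
The /w/ is in the onset of syllable 3 (/wer/).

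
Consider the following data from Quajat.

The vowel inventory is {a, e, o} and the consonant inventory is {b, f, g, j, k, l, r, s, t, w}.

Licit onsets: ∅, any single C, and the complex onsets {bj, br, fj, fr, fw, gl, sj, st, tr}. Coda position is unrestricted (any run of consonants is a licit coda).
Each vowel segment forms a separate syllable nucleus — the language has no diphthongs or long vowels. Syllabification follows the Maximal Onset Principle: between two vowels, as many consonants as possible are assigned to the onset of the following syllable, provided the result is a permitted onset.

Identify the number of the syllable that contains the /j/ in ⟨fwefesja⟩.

3

Nuclei (vowels): e, e, a → 3 syllables.
Between /e/ (V1) and /e/ (V2): /f/ → onset of the next syllable (single consonants are always licit onsets).
Between /e/ (V2) and /a/ (V3): /sj/ is a licit onset in full, so it all attaches to the next syllable.
So the parse is fwe.fe.sja.
The /j/ is in the onset of syllable 3 (/sja/).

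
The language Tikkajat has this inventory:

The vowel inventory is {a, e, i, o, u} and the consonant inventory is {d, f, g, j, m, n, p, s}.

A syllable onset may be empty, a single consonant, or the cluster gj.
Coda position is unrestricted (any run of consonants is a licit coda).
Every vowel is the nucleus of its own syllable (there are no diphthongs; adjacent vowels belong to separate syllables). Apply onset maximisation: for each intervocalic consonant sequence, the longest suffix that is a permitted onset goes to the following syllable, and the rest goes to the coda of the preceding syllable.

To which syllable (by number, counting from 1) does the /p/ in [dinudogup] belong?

Vowels present: i, u, o, u; each is a nucleus, giving 4 syllables.
σ1/σ2 boundary: /n/ is a single consonant, so it becomes the next onset.
σ2/σ3 boundary: /d/ → onset of the next syllable (single consonants are always licit onsets).
σ3/σ4 boundary: just /g/ — single C goes to the following onset.
Syllabification: di.nu.do.gup.
The /p/ is in the coda of syllable 4 (/gup/).

4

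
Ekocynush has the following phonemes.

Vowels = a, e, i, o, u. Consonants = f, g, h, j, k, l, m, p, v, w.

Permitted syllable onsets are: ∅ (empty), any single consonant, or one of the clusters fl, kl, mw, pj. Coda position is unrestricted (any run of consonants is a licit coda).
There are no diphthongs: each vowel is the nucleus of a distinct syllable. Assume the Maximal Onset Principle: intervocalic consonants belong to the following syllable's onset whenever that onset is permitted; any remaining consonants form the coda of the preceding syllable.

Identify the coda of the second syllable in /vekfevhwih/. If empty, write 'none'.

The vowels are e, e, i — 3 nuclei, so 3 syllables.
Between /e/ (V1) and /e/ (V2): cluster /kf/ — the longest permitted-onset suffix is /f/; onset = /f/, preceding coda = /k/.
Between /e/ (V2) and /i/ (V3): /vhw/; trying suffixes from longest down, /w/ is the first permitted one, so coda /vh/ | onset /w/.
Putting it together: vek.fevh.wih.
Syllable 2 is /fevh/: onset /f/, nucleus /e/, coda /vh/.

vh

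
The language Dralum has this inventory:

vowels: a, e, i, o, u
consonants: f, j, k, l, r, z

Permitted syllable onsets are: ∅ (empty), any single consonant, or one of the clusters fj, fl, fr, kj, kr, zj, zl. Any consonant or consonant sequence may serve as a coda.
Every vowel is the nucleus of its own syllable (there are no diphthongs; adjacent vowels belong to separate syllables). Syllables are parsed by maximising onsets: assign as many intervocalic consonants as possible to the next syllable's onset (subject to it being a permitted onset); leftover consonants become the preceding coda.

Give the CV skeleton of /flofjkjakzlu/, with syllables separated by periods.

CCVCC.CCVC.CCV

The vowels are o, a, u — 3 nuclei, so 3 syllables.
/o…a/ gap (V1→V2): /fjkj/ splits as /fj/ + /kj/ (/kj/ is the longest suffix that is a licit onset).
/a…u/ gap (V2→V3): cluster /kzl/ — the longest permitted-onset suffix is /zl/; onset = /zl/, preceding coda = /k/.
So the parse is flofj.kjak.zlu.
Mapping each syllable to C/V: /flofj/ → CCVCC, /kjak/ → CCVC, /zlu/ → CCV.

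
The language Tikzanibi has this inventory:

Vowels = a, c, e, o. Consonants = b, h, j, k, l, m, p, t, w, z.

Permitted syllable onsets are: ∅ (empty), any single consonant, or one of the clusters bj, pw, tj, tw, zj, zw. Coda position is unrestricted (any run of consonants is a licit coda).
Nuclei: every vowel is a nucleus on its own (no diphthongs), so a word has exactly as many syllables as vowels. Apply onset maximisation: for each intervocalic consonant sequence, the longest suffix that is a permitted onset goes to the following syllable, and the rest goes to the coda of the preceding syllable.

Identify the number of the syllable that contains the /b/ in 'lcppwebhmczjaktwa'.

2

Vowels present: c, e, c, a, a; each is a nucleus, giving 5 syllables.
σ1/σ2 boundary: /ppw/ splits as /p/ + /pw/ (/pw/ is the longest suffix that is a licit onset).
σ2/σ3 boundary: /bhm/ splits as /bh/ + /m/ (/m/ is the longest suffix that is a licit onset).
σ3/σ4 boundary: /zj/ is a licit onset in full, so it all attaches to the next syllable.
σ4/σ5 boundary: /ktw/ — longest licit onset from the right is /tw/, leaving /k/ as coda.
Putting it together: lcp.pwebh.mc.zjak.twa.
The /b/ is in the coda of syllable 2 (/pwebh/).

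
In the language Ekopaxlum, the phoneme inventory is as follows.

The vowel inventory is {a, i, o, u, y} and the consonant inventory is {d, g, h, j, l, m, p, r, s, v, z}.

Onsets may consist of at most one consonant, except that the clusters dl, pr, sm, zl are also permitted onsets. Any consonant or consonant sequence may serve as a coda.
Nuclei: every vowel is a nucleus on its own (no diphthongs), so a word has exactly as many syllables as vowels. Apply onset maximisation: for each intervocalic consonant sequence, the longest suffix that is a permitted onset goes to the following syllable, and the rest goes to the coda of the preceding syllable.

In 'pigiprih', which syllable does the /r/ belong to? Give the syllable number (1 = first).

The vowels are i, i, i — 3 nuclei, so 3 syllables.
V1 /i/ – V2 /i/: /g/ → onset of the next syllable (single consonants are always licit onsets).
V2 /i/ – V3 /i/: /pr/ — entire cluster is a permitted onset → onset /pr/, coda ∅.
Putting it together: pi.gi.prih.
The /r/ is in the onset of syllable 3 (/prih/).

3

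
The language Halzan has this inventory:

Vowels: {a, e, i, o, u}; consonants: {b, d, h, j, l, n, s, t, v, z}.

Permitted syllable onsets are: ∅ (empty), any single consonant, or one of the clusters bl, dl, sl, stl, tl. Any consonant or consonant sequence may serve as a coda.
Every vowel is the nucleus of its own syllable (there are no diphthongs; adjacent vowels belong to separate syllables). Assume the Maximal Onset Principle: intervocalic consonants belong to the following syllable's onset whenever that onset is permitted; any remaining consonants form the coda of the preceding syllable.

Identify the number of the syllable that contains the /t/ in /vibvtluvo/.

Nuclei (vowels): i, u, o → 3 syllables.
/i…u/ gap (V1→V2): cluster /bvtl/ — the longest permitted-onset suffix is /tl/; onset = /tl/, preceding coda = /bv/.
/u…o/ gap (V2→V3): just /v/ — single C goes to the following onset.
Result: vibv.tlu.vo.
The /t/ is in the onset of syllable 2 (/tlu/).

2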